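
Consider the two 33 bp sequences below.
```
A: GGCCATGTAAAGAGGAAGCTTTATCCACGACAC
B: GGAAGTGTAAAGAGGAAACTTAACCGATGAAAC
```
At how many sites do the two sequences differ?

9

The sequences differ at sites 3, 4, 5, 18, 22, 24, 26, 28, 31 (1-based) — 9 in total.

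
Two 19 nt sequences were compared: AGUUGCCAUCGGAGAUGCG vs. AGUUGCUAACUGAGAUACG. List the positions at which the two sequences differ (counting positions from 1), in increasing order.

7, 9, 11, 17

Differences at position 7 (C→U), position 9 (U→A), position 11 (G→U), position 17 (G→A).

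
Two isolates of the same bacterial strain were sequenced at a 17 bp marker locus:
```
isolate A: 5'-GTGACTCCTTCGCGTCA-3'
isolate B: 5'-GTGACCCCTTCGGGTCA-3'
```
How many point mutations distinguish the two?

2

The sequences differ at positions 6, 13 (1-based) — 2 in total.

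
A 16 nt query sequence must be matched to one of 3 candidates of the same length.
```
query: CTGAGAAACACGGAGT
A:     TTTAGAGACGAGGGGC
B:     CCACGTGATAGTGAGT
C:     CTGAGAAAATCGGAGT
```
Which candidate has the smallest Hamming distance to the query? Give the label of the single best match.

C

Hamming distances to query — A: 7; B: 8; C: 2.
Smallest is C with 2 mismatches.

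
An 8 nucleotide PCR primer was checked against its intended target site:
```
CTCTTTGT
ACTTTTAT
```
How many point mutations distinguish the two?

Mismatches (1-based): base 1: C→A; base 2: T→C; base 3: C→T; base 7: G→A.

4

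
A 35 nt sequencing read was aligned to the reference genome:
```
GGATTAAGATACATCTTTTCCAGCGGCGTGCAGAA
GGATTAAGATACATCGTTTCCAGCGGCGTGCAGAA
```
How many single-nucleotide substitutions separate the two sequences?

1

Comparing position by position, 1 base differs: 16 (T/G).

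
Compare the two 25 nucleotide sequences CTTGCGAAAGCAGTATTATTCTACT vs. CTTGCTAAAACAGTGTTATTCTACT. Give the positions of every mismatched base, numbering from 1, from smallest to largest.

6, 10, 15

Differences at position 6 (G→T), position 10 (G→A), position 15 (A→G).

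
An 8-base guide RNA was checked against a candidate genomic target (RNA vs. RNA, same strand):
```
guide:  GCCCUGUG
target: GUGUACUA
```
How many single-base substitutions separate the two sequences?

6

Mismatches (1-based): position 2: C→U; position 3: C→G; position 4: C→U; position 5: U→A; position 6: G→C; position 8: G→A.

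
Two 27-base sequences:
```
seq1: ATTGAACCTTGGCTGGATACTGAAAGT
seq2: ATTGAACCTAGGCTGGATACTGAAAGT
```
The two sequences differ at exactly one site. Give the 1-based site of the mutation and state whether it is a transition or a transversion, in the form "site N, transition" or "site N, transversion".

Site 10 changes T→A. T is a pyrimidine and A is a purine, so this is a transversion.

site 10, transversion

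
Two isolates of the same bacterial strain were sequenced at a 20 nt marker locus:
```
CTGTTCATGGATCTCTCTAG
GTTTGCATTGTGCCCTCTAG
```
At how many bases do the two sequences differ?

The sequences differ at bases 1, 3, 5, 9, 11, 12, 14 (1-based) — 7 in total.

7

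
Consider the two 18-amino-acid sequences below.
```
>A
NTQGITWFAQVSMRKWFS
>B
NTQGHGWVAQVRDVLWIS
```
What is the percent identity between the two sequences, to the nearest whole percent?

56%

Mismatches at positions 5, 6, 8, 12, 13, 14, 15, 17 (1-based): 8 of 18.
Identical positions: 10/18 = 55.56% → 56%.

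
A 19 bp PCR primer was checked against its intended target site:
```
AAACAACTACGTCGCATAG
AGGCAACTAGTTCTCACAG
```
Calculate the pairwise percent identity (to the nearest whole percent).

68%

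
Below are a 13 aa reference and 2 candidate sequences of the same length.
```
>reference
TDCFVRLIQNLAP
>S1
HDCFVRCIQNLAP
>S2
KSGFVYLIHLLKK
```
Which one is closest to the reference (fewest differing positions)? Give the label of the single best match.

S1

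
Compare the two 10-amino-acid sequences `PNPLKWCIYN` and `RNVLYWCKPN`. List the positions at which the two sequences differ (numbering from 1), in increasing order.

1, 3, 5, 8, 9

Scanning 1-based: 1: P/R; 3: P/V; 5: K/Y; 8: I/K; 9: Y/P.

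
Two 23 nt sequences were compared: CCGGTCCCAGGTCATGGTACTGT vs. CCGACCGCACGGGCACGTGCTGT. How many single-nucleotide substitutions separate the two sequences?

Comparing position by position, 10 bases differ: 4 (G/A), 5 (T/C), 7 (C/G), 10 (G/C), 12 (T/G), 13 (C/G), 14 (A/C), 15 (T/A), 16 (G/C), 19 (A/G).

10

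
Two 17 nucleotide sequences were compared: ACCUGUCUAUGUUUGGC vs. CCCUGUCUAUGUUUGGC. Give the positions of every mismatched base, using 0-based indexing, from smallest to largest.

Differences at position 0 (A→C).

0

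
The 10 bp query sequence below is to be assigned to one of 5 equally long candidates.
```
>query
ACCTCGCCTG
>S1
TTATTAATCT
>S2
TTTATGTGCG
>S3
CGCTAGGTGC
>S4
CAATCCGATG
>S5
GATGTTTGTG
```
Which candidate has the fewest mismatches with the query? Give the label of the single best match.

S4

Hamming distances to query — S1: 9; S2: 8; S3: 7; S4: 6; S5: 8.
Smallest is S4 with 6 mismatches.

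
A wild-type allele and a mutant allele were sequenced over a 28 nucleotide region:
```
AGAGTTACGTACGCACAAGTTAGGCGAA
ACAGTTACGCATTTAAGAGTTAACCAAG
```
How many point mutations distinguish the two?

11

Comparing position by position, 11 sites differ: 2 (G/C), 10 (T/C), 12 (C/T), 13 (G/T), 14 (C/T), 16 (C/A), 17 (A/G), 23 (G/A), 24 (G/C), 26 (G/A), 28 (A/G).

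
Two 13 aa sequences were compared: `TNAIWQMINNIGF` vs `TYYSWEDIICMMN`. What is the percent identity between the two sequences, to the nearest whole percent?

23%

Mismatches at positions 2, 3, 4, 6, 7, 9, 10, 11, 12, 13 (1-based): 10 of 13.
Identical positions: 3/13 = 23.08% → 23%.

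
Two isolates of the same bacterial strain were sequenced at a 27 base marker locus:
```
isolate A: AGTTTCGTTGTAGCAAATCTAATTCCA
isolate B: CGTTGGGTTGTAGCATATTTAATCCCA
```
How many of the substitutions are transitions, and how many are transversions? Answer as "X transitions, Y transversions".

2 transitions, 4 transversions

Mismatches (1-based):
site 1: A→C (purine→pyrimidine, transversion)
site 5: T→G (pyrimidine→purine, transversion)
site 6: C→G (pyrimidine→purine, transversion)
site 16: A→T (purine→pyrimidine, transversion)
site 19: C→T (pyrimidine→pyrimidine, transition)
site 24: T→C (pyrimidine→pyrimidine, transition)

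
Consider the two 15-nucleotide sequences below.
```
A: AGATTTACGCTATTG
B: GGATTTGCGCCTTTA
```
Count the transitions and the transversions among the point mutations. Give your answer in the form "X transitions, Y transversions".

4 transitions, 1 transversion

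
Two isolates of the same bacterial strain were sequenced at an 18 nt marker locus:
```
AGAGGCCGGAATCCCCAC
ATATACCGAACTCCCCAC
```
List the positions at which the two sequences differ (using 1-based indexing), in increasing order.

Differences at position 2 (G→T), position 4 (G→T), position 5 (G→A), position 9 (G→A), position 11 (A→C).

2, 4, 5, 9, 11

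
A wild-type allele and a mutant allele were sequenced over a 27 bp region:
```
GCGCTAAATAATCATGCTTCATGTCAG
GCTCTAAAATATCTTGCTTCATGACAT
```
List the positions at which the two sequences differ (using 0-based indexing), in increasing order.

2, 8, 9, 13, 23, 26

Differences at position 2 (G→T), position 8 (T→A), position 9 (A→T), position 13 (A→T), position 23 (T→A), position 26 (G→T).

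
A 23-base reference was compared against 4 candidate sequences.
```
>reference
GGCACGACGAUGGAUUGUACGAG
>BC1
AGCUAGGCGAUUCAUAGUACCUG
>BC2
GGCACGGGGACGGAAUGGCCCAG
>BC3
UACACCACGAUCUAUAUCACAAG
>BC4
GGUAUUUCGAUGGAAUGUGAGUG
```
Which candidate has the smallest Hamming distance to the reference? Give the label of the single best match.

BC2

Hamming distances to reference — BC1: 9; BC2: 7; BC3: 9; BC4: 8.
Smallest is BC2 with 7 mismatches.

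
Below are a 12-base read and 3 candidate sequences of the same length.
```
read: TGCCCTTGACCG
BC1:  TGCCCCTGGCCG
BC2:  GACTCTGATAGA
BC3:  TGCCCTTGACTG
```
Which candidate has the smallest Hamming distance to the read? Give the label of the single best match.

BC3

BC1 differs at 2 positions; BC2 differs at 9 positions; BC3 differs at 1 position. The closest is BC3.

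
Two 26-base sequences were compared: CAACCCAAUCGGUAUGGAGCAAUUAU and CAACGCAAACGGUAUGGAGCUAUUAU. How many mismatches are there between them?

3

The sequences differ at positions 5, 9, 21 (1-based) — 3 in total.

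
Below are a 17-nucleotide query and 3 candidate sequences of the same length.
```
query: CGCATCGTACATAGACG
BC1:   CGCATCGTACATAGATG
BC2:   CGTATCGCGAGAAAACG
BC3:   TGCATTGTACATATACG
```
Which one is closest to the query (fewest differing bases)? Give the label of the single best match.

Hamming distances to query — BC1: 1; BC2: 7; BC3: 3.
Smallest is BC1 with 1 mismatch.

BC1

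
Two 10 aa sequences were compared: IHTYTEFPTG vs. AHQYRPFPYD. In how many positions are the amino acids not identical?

Comparing position by position, 6 positions differ: 1 (I/A), 3 (T/Q), 5 (T/R), 6 (E/P), 9 (T/Y), 10 (G/D).

6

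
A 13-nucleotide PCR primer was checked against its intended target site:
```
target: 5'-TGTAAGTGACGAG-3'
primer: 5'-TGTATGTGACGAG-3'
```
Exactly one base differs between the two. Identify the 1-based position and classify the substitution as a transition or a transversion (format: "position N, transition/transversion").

position 5, transversion

Position 5 changes A→T. A is a purine and T is a pyrimidine, so this is a transversion.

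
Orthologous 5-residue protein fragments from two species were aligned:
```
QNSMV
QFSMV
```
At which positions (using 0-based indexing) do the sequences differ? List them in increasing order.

Scanning 0-based: 1: N/F.

1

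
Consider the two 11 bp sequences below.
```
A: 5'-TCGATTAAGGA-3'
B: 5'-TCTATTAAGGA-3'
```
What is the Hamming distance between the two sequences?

1

The sequences differ at sites 3 (1-based) — 1 in total.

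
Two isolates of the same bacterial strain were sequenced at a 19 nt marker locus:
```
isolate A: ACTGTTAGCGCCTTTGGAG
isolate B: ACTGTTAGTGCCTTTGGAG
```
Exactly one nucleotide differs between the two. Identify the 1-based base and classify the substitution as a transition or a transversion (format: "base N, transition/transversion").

The sequences differ only at base 9: C→T (pyrimidine→pyrimidine), a transition.

base 9, transition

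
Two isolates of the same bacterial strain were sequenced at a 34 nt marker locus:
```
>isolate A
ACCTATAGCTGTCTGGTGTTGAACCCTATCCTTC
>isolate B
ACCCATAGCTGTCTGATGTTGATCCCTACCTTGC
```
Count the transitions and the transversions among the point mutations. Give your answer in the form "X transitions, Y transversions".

4 transitions, 2 transversions

Mismatches (1-based):
position 4: T→C (pyrimidine→pyrimidine, transition)
position 16: G→A (purine→purine, transition)
position 23: A→T (purine→pyrimidine, transversion)
position 29: T→C (pyrimidine→pyrimidine, transition)
position 31: C→T (pyrimidine→pyrimidine, transition)
position 33: T→G (pyrimidine→purine, transversion)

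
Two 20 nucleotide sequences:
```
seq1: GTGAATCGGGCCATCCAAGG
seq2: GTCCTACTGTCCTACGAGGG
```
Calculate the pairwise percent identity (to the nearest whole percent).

50%

10 positions differ (3, 4, 5, 6, 8, 10, 13, 14, 16, 18), so 10 of 20 match: 10/20 = 50%.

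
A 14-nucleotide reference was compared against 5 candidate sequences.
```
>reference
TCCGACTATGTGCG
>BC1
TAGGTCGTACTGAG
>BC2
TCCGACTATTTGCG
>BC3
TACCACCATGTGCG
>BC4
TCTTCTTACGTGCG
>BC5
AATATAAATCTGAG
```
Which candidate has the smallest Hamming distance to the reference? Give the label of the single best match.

BC2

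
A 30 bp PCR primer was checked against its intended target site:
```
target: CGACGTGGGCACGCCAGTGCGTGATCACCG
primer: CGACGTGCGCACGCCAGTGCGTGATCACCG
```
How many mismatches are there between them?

1

The sequences differ at sites 8 (1-based) — 1 in total.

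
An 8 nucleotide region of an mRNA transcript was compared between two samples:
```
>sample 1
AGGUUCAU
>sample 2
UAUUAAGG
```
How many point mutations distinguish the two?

Mismatches (1-based): site 1: A→U; site 2: G→A; site 3: G→U; site 5: U→A; site 6: C→A; site 7: A→G; site 8: U→G.

7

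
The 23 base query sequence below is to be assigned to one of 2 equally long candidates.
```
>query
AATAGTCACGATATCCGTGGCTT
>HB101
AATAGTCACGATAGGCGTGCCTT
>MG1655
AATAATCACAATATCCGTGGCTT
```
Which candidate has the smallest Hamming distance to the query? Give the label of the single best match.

Hamming distances to query — HB101: 3; MG1655: 2.
Smallest is MG1655 with 2 mismatches.

MG1655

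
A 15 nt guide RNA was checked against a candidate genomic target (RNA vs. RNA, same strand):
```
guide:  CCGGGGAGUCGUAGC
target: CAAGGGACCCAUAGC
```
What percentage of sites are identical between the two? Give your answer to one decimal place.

66.7%

Mismatches at positions 2, 3, 8, 9, 11 (1-based): 5 of 15.
Identical positions: 10/15 = 66.67% → 66.7%.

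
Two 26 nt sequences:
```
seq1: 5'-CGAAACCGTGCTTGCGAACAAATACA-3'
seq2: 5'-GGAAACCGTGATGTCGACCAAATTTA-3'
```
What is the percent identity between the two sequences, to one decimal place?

73.1%

Mismatches at positions 1, 11, 13, 14, 18, 24, 25 (1-based): 7 of 26.
Identical positions: 19/26 = 73.08% → 73.1%.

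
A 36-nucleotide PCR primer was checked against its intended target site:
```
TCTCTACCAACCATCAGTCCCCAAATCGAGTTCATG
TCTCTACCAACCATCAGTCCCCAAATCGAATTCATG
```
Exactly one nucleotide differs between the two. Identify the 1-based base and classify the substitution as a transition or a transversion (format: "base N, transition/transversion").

base 30, transition

The sequences differ only at base 30: G→A (purine→purine), a transition.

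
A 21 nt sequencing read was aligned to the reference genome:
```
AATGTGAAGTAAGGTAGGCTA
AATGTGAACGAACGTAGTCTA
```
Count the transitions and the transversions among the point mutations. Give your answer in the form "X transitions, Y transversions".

Transitions (purine↔purine or pyrimidine↔pyrimidine): none.
Transversions (purine↔pyrimidine): 9 G→C, 10 T→G, 13 G→C, 18 G→T.

0 transitions, 4 transversions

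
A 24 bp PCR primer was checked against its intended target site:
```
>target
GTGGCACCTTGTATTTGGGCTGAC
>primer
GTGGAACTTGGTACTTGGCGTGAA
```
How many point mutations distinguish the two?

7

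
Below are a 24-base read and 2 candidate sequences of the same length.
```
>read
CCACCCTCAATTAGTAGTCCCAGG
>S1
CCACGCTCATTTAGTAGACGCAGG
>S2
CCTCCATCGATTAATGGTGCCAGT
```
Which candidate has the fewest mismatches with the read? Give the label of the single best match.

S1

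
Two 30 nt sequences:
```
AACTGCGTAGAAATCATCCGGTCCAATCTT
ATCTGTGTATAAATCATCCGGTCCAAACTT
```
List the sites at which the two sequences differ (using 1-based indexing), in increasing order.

Scanning 1-based: 2: A/T; 6: C/T; 10: G/T; 27: T/A.

2, 6, 10, 27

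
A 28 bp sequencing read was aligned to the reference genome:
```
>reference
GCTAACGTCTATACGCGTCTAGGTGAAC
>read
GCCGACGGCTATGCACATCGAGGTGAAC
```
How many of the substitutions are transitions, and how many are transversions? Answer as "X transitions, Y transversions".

Transitions (purine↔purine or pyrimidine↔pyrimidine): 3 T→C, 4 A→G, 13 A→G, 15 G→A, 17 G→A.
Transversions (purine↔pyrimidine): 8 T→G, 20 T→G.

5 transitions, 2 transversions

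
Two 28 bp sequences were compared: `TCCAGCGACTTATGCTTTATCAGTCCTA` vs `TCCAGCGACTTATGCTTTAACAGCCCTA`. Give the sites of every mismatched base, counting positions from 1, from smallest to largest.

Scanning 1-based: 20: T/A; 24: T/C.

20, 24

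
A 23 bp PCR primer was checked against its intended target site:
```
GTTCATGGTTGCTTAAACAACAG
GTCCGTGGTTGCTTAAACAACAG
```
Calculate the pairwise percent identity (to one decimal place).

2 positions differ (3, 5), so 21 of 23 match: 21/23 = 91.3%.

91.3%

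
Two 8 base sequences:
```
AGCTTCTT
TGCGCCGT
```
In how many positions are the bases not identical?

Comparing position by position, 4 positions differ: 1 (A/T), 4 (T/G), 5 (T/C), 7 (T/G).

4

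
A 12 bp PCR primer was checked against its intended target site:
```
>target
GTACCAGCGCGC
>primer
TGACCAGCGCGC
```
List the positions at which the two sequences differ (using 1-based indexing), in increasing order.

1, 2

Scanning 1-based: 1: G/T; 2: T/G.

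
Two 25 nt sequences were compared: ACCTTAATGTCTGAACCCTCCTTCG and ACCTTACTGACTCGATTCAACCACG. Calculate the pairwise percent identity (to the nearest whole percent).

Mismatches at positions 7, 10, 13, 14, 16, 17, 19, 20, 22, 23 (1-based): 10 of 25.
Identical positions: 15/25 = 60% → 60%.

60%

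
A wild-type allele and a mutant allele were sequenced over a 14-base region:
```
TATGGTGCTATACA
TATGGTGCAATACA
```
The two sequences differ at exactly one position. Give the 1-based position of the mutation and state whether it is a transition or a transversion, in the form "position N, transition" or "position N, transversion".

position 9, transversion

The sequences differ only at position 9: T→A (pyrimidine→purine), a transversion.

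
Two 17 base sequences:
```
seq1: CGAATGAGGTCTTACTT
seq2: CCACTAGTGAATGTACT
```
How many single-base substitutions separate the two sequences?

Comparing position by position, 11 sites differ: 2 (G/C), 4 (A/C), 6 (G/A), 7 (A/G), 8 (G/T), 10 (T/A), 11 (C/A), 13 (T/G), 14 (A/T), 15 (C/A), 16 (T/C).

11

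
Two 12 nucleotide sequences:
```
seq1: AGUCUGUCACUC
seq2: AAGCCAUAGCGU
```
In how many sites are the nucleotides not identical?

8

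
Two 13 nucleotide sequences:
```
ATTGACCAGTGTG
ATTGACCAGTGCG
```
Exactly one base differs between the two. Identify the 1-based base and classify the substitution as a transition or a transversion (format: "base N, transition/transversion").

base 12, transition

Base 12 changes T→C. T is a pyrimidine and C is a pyrimidine, so this is a transition.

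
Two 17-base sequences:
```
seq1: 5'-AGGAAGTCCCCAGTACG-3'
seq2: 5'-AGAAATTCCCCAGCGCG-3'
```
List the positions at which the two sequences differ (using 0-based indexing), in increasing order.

2, 5, 13, 14

Scanning 0-based: 2: G/A; 5: G/T; 13: T/C; 14: A/G.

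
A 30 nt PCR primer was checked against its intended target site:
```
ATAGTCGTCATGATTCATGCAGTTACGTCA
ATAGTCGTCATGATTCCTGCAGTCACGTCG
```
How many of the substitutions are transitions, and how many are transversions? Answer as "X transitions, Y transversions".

Mismatches (1-based):
position 17: A→C (purine→pyrimidine, transversion)
position 24: T→C (pyrimidine→pyrimidine, transition)
position 30: A→G (purine→purine, transition)

2 transitions, 1 transversion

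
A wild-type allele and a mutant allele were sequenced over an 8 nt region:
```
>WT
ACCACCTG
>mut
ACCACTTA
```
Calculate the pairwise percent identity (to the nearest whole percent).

75%

2 positions differ (6, 8), so 6 of 8 match: 6/8 = 75%.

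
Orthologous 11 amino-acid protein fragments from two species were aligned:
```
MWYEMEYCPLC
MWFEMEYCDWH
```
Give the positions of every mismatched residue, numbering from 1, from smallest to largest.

3, 9, 10, 11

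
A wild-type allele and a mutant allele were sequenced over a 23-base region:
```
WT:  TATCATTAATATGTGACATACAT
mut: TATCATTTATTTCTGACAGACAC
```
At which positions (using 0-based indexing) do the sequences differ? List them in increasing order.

Scanning 0-based: 7: A/T; 10: A/T; 12: G/C; 18: T/G; 22: T/C.

7, 10, 12, 18, 22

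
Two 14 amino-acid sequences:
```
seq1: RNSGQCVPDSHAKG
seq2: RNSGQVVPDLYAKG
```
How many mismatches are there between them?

Comparing position by position, 3 positions differ: 6 (C/V), 10 (S/L), 11 (H/Y).

3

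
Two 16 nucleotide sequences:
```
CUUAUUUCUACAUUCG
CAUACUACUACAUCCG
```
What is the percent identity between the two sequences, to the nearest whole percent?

Mismatches at positions 2, 5, 7, 14 (1-based): 4 of 16.
Identical positions: 12/16 = 75% → 75%.

75%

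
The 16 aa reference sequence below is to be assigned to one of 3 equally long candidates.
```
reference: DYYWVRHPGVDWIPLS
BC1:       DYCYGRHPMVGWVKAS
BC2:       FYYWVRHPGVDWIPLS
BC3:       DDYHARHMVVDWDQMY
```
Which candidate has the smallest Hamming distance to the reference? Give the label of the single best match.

BC2

BC1 differs at 8 positions; BC2 differs at 1 position; BC3 differs at 9 positions. The closest is BC2.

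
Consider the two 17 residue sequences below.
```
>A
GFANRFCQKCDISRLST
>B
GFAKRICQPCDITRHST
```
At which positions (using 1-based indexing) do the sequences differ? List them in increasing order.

Differences at position 4 (N→K), position 6 (F→I), position 9 (K→P), position 13 (S→T), position 15 (L→H).

4, 6, 9, 13, 15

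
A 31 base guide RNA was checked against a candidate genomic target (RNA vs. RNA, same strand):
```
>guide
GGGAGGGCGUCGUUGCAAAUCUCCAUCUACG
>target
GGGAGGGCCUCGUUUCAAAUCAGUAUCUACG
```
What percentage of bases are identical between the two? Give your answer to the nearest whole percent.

84%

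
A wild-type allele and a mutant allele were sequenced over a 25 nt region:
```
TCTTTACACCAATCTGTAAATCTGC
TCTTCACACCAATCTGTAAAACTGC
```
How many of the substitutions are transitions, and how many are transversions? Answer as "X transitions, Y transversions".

1 transition, 1 transversion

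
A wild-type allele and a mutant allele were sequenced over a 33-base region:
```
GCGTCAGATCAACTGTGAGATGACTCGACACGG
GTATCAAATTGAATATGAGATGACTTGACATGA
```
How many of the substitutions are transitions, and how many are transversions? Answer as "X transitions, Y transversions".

9 transitions, 1 transversion

Mismatches (1-based):
base 2: C→T (pyrimidine→pyrimidine, transition)
base 3: G→A (purine→purine, transition)
base 7: G→A (purine→purine, transition)
base 10: C→T (pyrimidine→pyrimidine, transition)
base 11: A→G (purine→purine, transition)
base 13: C→A (pyrimidine→purine, transversion)
base 15: G→A (purine→purine, transition)
base 26: C→T (pyrimidine→pyrimidine, transition)
base 31: C→T (pyrimidine→pyrimidine, transition)
base 33: G→A (purine→purine, transition)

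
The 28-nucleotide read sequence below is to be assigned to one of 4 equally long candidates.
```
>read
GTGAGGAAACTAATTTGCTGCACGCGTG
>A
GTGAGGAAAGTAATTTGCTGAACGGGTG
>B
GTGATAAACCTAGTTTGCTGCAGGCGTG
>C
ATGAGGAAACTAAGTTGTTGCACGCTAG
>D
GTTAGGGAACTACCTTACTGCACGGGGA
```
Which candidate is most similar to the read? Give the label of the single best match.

A

A differs at 3 bases; B differs at 5 bases; C differs at 5 bases; D differs at 8 bases. The closest is A.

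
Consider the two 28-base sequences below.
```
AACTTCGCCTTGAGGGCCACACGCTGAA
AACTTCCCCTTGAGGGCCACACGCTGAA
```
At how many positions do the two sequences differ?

Mismatches (1-based): position 7: G→C.

1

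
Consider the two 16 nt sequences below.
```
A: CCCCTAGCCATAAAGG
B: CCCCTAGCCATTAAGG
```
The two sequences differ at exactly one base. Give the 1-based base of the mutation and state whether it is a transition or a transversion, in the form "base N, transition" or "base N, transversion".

base 12, transversion

The sequences differ only at base 12: A→T (purine→pyrimidine), a transversion.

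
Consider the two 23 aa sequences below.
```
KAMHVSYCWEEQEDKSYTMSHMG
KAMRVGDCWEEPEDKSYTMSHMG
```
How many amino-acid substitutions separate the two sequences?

4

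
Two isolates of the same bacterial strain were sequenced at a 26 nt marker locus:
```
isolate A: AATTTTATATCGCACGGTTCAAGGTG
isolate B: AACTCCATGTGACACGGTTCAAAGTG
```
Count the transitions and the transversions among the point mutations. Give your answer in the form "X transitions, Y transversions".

Mismatches (1-based):
position 3: T→C (pyrimidine→pyrimidine, transition)
position 5: T→C (pyrimidine→pyrimidine, transition)
position 6: T→C (pyrimidine→pyrimidine, transition)
position 9: A→G (purine→purine, transition)
position 11: C→G (pyrimidine→purine, transversion)
position 12: G→A (purine→purine, transition)
position 23: G→A (purine→purine, transition)

6 transitions, 1 transversion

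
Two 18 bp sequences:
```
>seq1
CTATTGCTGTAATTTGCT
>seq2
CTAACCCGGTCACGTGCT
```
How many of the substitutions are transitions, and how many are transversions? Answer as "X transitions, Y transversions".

Transitions (purine↔purine or pyrimidine↔pyrimidine): 5 T→C, 13 T→C.
Transversions (purine↔pyrimidine): 4 T→A, 6 G→C, 8 T→G, 11 A→C, 14 T→G.

2 transitions, 5 transversions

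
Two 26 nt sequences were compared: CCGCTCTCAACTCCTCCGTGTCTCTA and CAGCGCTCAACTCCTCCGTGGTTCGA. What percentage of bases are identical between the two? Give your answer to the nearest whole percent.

5 positions differ (2, 5, 21, 22, 25), so 21 of 26 match: 21/26 = 80.77%.

81%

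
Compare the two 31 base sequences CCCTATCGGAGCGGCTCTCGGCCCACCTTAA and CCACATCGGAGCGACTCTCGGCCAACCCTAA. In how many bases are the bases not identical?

Mismatches (1-based): base 3: C→A; base 4: T→C; base 14: G→A; base 24: C→A; base 28: T→C.

5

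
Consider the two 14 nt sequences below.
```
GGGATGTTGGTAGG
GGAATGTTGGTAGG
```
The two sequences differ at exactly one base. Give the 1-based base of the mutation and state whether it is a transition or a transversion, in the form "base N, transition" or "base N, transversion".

base 3, transition

The sequences differ only at base 3: G→A (purine→purine), a transition.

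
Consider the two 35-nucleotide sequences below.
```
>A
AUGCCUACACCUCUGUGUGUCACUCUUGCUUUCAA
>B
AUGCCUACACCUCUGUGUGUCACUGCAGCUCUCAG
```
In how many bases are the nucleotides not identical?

Comparing position by position, 5 bases differ: 25 (C/G), 26 (U/C), 27 (U/A), 31 (U/C), 35 (A/G).

5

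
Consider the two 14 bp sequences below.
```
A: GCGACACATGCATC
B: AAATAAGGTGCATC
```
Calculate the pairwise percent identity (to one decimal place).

50.0%

Mismatches at positions 1, 2, 3, 4, 5, 7, 8 (1-based): 7 of 14.
Identical positions: 7/14 = 50% → 50.0%.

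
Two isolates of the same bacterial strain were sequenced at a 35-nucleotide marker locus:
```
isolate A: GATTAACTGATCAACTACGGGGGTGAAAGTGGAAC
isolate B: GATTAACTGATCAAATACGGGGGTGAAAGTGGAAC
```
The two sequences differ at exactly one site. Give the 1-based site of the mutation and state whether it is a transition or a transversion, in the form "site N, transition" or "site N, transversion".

Site 15 changes C→A. C is a pyrimidine and A is a purine, so this is a transversion.

site 15, transversion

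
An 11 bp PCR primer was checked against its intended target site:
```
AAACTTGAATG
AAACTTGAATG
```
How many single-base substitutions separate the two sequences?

The two sequences are identical at every position.

0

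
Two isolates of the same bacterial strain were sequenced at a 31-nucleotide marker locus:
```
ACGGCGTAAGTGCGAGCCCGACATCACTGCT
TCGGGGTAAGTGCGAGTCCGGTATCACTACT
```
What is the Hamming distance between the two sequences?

6

Comparing position by position, 6 positions differ: 1 (A/T), 5 (C/G), 17 (C/T), 21 (A/G), 22 (C/T), 29 (G/A).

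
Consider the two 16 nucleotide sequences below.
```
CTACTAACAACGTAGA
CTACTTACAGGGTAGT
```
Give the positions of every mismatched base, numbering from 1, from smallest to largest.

6, 10, 11, 16

Differences at position 6 (A→T), position 10 (A→G), position 11 (C→G), position 16 (A→T).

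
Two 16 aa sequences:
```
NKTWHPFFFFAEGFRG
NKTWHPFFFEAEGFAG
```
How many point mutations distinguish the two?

2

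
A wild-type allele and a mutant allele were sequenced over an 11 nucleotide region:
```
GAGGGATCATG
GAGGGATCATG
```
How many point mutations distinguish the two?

No positions differ; the sequences are identical.

0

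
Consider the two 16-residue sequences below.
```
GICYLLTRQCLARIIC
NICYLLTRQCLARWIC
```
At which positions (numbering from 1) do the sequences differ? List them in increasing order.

Differences at position 1 (G→N), position 14 (I→W).

1, 14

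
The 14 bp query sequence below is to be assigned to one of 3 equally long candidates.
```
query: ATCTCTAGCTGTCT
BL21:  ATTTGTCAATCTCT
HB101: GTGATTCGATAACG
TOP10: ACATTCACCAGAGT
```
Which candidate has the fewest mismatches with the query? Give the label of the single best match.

BL21

Hamming distances to query — BL21: 6; HB101: 9; TOP10: 8.
Smallest is BL21 with 6 mismatches.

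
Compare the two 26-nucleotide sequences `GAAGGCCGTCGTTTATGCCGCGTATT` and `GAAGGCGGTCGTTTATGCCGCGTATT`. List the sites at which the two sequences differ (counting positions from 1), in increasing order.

Differences at site 7 (C→G).

7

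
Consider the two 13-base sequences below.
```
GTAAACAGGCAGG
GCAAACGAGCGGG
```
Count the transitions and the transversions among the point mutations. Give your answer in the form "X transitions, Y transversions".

4 transitions, 0 transversions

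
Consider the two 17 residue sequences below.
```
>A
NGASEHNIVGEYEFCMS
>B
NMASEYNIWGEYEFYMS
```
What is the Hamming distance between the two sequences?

4

The sequences differ at positions 2, 6, 9, 15 (1-based) — 4 in total.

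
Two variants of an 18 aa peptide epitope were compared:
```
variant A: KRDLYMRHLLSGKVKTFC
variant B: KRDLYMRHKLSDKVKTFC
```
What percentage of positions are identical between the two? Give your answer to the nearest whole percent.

89%

2 positions differ (9, 12), so 16 of 18 match: 16/18 = 88.89%.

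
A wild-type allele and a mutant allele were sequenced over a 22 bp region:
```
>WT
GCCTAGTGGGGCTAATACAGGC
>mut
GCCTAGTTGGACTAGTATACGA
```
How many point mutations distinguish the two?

Comparing position by position, 6 bases differ: 8 (G/T), 11 (G/A), 15 (A/G), 18 (C/T), 20 (G/C), 22 (C/A).

6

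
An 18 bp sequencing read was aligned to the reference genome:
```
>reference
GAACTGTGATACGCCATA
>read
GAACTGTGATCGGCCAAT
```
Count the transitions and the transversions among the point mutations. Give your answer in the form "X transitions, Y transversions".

Mismatches (1-based):
site 11: A→C (purine→pyrimidine, transversion)
site 12: C→G (pyrimidine→purine, transversion)
site 17: T→A (pyrimidine→purine, transversion)
site 18: A→T (purine→pyrimidine, transversion)

0 transitions, 4 transversions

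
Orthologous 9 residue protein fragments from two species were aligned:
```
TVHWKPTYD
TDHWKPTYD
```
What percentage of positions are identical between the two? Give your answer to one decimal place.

88.9%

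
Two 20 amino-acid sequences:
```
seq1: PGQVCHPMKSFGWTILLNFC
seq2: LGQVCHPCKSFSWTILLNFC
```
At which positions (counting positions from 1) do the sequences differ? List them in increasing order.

1, 8, 12

Differences at position 1 (P→L), position 8 (M→C), position 12 (G→S).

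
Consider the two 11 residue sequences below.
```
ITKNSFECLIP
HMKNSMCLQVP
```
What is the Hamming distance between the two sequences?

7

Comparing position by position, 7 positions differ: 1 (I/H), 2 (T/M), 6 (F/M), 7 (E/C), 8 (C/L), 9 (L/Q), 10 (I/V).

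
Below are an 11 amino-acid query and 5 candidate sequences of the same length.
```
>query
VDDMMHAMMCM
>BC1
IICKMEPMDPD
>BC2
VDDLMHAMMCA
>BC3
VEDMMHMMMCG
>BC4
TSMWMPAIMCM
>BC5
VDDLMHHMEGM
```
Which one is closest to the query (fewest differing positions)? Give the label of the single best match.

BC2

BC1 differs at 9 positions; BC2 differs at 2 positions; BC3 differs at 3 positions; BC4 differs at 6 positions; BC5 differs at 4 positions. The closest is BC2.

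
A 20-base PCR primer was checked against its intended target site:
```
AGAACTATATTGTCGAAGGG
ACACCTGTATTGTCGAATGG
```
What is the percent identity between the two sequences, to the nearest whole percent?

Mismatches at positions 2, 4, 7, 18 (1-based): 4 of 20.
Identical positions: 16/20 = 80% → 80%.

80%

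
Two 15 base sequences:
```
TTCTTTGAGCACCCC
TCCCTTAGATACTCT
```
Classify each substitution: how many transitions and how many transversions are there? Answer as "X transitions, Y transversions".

8 transitions, 0 transversions

Transitions (purine↔purine or pyrimidine↔pyrimidine): 2 T→C, 4 T→C, 7 G→A, 8 A→G, 9 G→A, 10 C→T, 13 C→T, 15 C→T.
Transversions (purine↔pyrimidine): none.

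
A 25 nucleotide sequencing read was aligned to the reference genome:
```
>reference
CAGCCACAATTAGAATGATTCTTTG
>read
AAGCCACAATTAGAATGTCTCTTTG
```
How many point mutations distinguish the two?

Mismatches (1-based): base 1: C→A; base 18: A→T; base 19: T→C.

3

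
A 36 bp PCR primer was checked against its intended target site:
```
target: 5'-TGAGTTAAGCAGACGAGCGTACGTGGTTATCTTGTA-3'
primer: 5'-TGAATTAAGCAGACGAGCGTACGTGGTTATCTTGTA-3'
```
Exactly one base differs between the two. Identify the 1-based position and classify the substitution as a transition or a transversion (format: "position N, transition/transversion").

position 4, transition

The sequences differ only at position 4: G→A (purine→purine), a transition.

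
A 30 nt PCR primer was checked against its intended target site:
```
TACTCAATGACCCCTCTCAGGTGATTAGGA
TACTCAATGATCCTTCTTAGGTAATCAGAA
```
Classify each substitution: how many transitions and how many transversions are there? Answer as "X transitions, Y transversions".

Transitions (purine↔purine or pyrimidine↔pyrimidine): 11 C→T, 14 C→T, 18 C→T, 23 G→A, 26 T→C, 29 G→A.
Transversions (purine↔pyrimidine): none.

6 transitions, 0 transversions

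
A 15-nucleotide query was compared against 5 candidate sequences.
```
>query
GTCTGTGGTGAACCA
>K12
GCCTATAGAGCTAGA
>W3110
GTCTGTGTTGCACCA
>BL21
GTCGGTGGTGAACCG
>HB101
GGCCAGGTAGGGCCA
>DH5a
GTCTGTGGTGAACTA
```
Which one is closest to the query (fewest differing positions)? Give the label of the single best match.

Hamming distances to query — K12: 8; W3110: 2; BL21: 2; HB101: 8; DH5a: 1.
Smallest is DH5a with 1 mismatch.

DH5a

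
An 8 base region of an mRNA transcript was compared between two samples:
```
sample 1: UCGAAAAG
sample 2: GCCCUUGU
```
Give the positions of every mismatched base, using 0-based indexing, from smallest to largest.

Scanning 0-based: 0: U/G; 2: G/C; 3: A/C; 4: A/U; 5: A/U; 6: A/G; 7: G/U.

0, 2, 3, 4, 5, 6, 7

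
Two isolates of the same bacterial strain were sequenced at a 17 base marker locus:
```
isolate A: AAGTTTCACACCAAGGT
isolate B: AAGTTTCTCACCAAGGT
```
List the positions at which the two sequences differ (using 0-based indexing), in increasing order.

7

Differences at position 7 (A→T).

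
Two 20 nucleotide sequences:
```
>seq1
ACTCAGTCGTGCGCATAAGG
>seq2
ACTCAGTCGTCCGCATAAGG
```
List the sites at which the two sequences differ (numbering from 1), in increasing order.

11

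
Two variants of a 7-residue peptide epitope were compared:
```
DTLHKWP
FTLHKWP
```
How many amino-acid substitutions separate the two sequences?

1

Comparing position by position, 1 residue differs: 1 (D/F).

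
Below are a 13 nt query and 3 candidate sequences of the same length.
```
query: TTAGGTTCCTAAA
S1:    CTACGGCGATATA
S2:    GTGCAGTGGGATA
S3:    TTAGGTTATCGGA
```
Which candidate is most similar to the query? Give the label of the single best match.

S3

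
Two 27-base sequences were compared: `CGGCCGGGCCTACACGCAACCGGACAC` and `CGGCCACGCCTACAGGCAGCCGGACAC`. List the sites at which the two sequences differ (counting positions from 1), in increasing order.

Scanning 1-based: 6: G/A; 7: G/C; 15: C/G; 19: A/G.

6, 7, 15, 19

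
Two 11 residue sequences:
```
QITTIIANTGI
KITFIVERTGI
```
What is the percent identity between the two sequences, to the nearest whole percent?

55%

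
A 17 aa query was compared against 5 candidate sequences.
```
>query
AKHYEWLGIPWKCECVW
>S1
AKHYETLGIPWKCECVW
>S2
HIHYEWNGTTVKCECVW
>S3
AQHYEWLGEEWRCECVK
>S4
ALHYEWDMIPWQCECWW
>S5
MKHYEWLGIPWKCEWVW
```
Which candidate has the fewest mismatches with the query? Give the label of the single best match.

S1

Hamming distances to query — S1: 1; S2: 6; S3: 5; S4: 5; S5: 2.
Smallest is S1 with 1 mismatch.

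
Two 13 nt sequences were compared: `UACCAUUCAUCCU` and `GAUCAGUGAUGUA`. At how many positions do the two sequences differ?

7

Comparing position by position, 7 positions differ: 1 (U/G), 3 (C/U), 6 (U/G), 8 (C/G), 11 (C/G), 12 (C/U), 13 (U/A).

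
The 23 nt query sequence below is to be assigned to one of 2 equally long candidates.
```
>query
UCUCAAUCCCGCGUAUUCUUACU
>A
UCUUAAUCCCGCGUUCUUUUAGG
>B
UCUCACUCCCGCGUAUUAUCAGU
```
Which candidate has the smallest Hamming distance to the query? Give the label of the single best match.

Hamming distances to query — A: 6; B: 4.
Smallest is B with 4 mismatches.

B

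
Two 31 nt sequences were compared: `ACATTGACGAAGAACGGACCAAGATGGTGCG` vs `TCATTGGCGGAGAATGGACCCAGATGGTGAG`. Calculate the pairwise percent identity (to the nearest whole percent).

81%

Mismatches at positions 1, 7, 10, 15, 21, 30 (1-based): 6 of 31.
Identical positions: 25/31 = 80.65% → 81%.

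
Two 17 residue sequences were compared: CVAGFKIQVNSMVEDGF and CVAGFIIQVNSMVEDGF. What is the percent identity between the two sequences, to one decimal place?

Mismatch at position 6 (1-based): 1 of 17.
Identical positions: 16/17 = 94.12% → 94.1%.

94.1%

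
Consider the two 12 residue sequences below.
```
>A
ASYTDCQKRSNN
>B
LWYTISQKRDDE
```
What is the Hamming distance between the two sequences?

7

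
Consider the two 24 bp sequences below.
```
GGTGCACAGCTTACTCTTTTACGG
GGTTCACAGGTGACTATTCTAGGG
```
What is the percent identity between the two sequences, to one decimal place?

Mismatches at positions 4, 10, 12, 16, 19, 22 (1-based): 6 of 24.
Identical positions: 18/24 = 75% → 75.0%.

75.0%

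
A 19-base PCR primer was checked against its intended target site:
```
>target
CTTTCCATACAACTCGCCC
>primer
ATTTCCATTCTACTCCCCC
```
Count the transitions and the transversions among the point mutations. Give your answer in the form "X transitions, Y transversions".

0 transitions, 4 transversions

Mismatches (1-based):
base 1: C→A (pyrimidine→purine, transversion)
base 9: A→T (purine→pyrimidine, transversion)
base 11: A→T (purine→pyrimidine, transversion)
base 16: G→C (purine→pyrimidine, transversion)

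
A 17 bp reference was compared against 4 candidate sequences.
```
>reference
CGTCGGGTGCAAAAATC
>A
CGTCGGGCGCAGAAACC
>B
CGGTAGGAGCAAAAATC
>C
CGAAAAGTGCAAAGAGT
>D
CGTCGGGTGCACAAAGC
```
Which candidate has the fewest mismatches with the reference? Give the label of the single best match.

D

Hamming distances to reference — A: 3; B: 4; C: 7; D: 2.
Smallest is D with 2 mismatches.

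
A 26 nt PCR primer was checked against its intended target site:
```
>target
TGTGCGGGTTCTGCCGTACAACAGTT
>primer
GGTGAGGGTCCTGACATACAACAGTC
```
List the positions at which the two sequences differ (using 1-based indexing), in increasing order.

Differences at position 1 (T→G), position 5 (C→A), position 10 (T→C), position 14 (C→A), position 16 (G→A), position 26 (T→C).

1, 5, 10, 14, 16, 26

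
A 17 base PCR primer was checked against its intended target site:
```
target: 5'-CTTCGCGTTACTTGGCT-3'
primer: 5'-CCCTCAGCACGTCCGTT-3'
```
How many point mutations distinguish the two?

12

Comparing position by position, 12 positions differ: 2 (T/C), 3 (T/C), 4 (C/T), 5 (G/C), 6 (C/A), 8 (T/C), 9 (T/A), 10 (A/C), 11 (C/G), 13 (T/C), 14 (G/C), 16 (C/T).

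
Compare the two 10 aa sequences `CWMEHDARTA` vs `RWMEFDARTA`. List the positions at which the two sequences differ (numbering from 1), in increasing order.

Scanning 1-based: 1: C/R; 5: H/F.

1, 5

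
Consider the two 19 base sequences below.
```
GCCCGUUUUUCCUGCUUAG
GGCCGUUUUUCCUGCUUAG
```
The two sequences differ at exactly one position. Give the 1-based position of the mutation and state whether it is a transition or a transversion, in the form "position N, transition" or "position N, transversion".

The sequences differ only at position 2: C→G (pyrimidine→purine), a transversion.

position 2, transversion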